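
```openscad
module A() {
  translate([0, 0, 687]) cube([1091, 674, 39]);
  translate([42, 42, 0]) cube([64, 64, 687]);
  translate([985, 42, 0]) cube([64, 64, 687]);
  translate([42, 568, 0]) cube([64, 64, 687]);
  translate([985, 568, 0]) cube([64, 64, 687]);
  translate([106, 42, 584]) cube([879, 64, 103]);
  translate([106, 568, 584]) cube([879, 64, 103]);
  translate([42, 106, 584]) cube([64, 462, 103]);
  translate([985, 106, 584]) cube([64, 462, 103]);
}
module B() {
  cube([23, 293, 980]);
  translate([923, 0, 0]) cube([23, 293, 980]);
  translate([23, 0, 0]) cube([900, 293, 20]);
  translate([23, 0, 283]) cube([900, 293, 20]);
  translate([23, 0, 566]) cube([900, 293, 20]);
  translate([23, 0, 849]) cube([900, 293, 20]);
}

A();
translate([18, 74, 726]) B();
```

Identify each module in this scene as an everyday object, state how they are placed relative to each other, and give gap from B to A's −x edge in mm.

The bookshelf's min-x is at 18; the table's min-x is 0; gap = 18 mm.

A is a table. B is a bookshelf. The bookshelf is on top of the table. The gap from the bookshelf to the table's −x edge is 18 mm.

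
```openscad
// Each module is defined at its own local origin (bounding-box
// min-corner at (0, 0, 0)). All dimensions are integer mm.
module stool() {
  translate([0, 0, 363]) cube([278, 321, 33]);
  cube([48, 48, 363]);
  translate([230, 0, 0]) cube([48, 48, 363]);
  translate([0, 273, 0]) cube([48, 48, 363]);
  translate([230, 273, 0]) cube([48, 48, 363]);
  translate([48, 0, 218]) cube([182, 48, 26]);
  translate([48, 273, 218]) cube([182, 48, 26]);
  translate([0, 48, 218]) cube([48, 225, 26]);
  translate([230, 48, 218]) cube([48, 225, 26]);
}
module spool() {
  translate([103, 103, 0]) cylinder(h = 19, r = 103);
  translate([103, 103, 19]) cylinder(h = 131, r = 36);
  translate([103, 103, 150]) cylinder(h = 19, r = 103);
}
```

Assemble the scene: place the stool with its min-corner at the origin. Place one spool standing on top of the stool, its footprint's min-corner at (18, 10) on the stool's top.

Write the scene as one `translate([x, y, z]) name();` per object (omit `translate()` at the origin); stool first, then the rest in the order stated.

stool();
translate([18, 10, 396]) spool();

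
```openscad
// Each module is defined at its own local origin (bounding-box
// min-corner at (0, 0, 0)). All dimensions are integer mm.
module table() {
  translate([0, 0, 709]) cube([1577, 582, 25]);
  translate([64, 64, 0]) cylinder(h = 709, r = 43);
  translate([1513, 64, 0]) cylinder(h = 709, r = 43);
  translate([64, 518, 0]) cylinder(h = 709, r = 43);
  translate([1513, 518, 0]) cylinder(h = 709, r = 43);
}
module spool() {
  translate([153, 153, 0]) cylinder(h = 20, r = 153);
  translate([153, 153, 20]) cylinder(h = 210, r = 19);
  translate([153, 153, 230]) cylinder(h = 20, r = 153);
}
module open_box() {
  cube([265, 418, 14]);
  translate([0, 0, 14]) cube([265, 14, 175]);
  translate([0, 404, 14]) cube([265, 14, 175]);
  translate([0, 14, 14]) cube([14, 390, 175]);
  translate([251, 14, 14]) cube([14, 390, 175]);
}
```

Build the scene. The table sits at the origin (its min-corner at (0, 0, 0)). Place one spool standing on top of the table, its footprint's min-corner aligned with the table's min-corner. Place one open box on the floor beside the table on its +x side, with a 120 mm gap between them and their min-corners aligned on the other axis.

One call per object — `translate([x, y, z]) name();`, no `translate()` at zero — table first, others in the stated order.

table();
translate([0, 0, 734]) spool();
translate([1697, 0, 0]) open_box();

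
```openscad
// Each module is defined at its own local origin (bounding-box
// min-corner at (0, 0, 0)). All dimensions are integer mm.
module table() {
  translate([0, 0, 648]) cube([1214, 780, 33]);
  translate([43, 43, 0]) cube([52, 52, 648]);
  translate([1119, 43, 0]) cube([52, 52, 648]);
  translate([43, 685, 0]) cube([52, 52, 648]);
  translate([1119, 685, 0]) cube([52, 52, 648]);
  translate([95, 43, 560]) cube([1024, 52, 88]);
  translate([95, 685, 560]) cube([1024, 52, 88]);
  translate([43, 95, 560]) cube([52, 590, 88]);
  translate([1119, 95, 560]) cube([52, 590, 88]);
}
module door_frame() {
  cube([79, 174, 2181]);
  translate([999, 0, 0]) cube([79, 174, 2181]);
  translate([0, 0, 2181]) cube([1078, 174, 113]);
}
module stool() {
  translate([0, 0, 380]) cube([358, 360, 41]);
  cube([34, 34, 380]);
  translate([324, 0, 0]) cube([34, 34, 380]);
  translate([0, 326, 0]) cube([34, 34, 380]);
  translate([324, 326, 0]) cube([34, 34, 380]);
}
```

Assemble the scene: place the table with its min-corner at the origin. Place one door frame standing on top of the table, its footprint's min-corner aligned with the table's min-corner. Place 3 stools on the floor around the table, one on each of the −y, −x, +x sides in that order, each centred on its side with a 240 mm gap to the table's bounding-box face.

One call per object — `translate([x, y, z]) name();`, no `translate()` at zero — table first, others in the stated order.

table();
translate([0, 0, 681]) door_frame();
translate([428, -600, 0]) stool();
translate([-598, 210, 0]) stool();
translate([1454, 210, 0]) stool();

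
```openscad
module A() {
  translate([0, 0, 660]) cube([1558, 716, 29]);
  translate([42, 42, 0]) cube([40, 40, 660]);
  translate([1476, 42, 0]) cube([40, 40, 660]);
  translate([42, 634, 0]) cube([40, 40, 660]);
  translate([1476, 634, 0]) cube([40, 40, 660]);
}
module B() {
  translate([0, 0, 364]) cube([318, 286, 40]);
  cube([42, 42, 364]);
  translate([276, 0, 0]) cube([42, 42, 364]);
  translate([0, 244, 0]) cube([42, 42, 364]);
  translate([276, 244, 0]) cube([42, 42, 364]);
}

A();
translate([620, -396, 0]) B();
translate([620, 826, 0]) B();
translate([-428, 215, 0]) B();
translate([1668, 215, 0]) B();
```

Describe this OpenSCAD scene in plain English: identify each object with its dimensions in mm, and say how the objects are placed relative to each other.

A is a table with a 1558×716 mm rectangular top, 29 mm thick, top surface at z = 689 mm, supported by four 40×40 mm square legs, each inset 42 mm from the nearest pair of top edges, running from the floor.

B is a four-legged stool. The seat is 318×286 mm, 40 mm thick, top at z = 404 mm. It stands on four square legs, each 42×42 mm in cross-section, from z = 0 to the seat underside, each flush with a corner of the seat.

Four stools sit around the table at the −y, +y, −x, +x sides.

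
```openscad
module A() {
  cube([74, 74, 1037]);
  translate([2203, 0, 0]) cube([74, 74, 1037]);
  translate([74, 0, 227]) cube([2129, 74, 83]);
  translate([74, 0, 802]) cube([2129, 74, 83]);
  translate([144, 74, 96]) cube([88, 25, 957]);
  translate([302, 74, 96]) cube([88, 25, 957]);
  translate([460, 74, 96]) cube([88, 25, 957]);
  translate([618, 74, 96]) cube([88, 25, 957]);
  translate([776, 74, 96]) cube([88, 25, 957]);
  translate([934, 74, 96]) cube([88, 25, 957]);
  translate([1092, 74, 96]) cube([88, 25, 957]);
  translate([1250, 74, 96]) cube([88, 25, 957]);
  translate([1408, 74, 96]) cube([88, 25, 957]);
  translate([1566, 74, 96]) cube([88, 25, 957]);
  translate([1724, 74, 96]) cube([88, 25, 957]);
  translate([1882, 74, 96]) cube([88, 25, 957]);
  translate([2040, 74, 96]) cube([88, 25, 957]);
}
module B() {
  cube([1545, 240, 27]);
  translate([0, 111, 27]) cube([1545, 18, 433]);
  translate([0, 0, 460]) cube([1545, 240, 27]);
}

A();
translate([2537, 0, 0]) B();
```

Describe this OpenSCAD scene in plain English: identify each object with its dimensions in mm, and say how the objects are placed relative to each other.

A is a fence section. Two 74×74 mm posts, 1037 mm tall, stand on the floor with a clear span of 2129 mm between their inner faces. Two horizontal rails of 74×83 mm section span the gap between the posts with their undersides at z = 227 mm and z = 802 mm, flush with the posts' −y face. 13 pickets, each 88 mm wide, 25 mm thick and 957 mm tall, are fixed to the +y face of the rails with their bottoms at z = 96 mm, evenly spaced across the span with equal gaps (rounded down to the nearest mm) at the −x end and between each pair — any rounding remainder accumulates at the +x end.

B is an I-beam lying along x, 1545 mm long. Overall section height 487 mm. Two flanges 240 mm wide (y) and 27 mm thick, one on the floor and one at the top; a web 18 mm thick runs between them, centred on the flange width.

The I-beam is on the floor beside the fence section on its +x side.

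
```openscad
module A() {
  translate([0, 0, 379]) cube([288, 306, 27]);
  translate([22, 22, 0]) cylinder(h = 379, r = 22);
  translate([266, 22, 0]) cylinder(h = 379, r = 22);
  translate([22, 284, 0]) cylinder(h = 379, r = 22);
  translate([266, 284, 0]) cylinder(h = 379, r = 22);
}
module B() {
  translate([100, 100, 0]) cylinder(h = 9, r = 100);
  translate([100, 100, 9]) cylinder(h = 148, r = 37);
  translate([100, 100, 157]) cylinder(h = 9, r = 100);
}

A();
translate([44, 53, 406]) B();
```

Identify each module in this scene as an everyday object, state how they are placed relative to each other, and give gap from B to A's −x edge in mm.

The spool's min-x is at 44; the stool's min-x is 0; gap = 44 mm.

A is a stool. B is a spool. The spool is on top of the stool, centred. The gap from the spool to the stool's −x edge is 44 mm.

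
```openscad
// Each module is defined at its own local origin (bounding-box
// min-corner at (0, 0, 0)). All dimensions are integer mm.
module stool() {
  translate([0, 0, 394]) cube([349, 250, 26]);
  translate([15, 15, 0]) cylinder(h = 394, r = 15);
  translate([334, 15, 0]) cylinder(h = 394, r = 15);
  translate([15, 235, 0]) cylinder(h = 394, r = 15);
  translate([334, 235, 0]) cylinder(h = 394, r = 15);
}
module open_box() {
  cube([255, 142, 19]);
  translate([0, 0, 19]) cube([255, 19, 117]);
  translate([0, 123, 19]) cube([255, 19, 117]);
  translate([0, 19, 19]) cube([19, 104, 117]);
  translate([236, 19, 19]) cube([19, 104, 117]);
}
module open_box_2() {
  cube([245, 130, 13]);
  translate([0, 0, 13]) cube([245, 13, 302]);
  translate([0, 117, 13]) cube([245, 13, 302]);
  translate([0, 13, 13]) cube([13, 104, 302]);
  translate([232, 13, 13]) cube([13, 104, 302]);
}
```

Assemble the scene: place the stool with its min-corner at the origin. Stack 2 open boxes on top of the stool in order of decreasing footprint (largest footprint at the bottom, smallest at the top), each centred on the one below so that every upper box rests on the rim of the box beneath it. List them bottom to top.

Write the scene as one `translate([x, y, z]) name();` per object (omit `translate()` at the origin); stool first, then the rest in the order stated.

stool();
translate([47, 54, 420]) open_box();
translate([52, 60, 556]) open_box_2();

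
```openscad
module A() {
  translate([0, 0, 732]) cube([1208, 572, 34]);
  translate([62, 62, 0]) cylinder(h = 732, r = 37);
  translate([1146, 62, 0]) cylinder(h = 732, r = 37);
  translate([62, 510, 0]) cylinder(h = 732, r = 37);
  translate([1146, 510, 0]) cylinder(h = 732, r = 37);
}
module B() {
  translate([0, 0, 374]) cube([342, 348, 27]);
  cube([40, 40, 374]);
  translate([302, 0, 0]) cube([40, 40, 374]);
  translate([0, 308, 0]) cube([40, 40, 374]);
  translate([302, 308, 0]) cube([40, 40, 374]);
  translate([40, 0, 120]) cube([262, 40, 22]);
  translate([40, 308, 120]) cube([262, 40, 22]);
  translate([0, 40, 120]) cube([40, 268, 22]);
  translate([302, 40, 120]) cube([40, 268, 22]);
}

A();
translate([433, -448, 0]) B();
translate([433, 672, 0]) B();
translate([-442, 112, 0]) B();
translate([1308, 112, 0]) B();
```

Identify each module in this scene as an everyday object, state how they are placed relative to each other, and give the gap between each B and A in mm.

A is a table. B is a stool. Four stools sit around the table at the −y, +y, −x, +x sides. The gap between each stool and the table is 100 mm.

Each stool's nearest face is 100 mm from the table's bounding box.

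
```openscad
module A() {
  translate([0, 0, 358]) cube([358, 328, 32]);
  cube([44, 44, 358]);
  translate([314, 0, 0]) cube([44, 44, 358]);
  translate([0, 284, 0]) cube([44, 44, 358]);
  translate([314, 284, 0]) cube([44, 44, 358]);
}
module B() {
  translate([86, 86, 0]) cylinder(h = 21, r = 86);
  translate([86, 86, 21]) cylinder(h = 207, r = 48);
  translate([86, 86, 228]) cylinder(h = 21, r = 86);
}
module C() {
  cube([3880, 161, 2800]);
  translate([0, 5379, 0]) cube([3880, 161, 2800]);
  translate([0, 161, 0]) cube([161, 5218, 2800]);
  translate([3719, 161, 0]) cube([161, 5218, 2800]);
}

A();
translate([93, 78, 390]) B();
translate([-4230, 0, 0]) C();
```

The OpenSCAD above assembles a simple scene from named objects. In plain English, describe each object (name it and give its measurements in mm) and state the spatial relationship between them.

A is a four-legged stool. The seat is a 358×328×32 mm slab whose top surface is at z = 390 mm; four square legs, each 44×44 mm in cross-section, run from the floor (z = 0) to the underside of the seat, each flush with a corner of the seat.

B is a spool: two coaxial disc flanges of radius 86 mm and thickness 21 mm, joined by a core cylinder of radius 48 mm and height 207 mm. The lower flange rests on z = 0 and the three cylinders share a vertical axis.

C is a box-shaped house frame (walls only): outside footprint 3880×5540 mm, wall height 2800 mm, wall thickness 161 mm. The two y-facing walls run the full x-width; the two x-facing walls fit between the inner faces of the y-facing walls.

The spool is on top of the stool, centred. The house frame is on the floor beside the stool on its −x side.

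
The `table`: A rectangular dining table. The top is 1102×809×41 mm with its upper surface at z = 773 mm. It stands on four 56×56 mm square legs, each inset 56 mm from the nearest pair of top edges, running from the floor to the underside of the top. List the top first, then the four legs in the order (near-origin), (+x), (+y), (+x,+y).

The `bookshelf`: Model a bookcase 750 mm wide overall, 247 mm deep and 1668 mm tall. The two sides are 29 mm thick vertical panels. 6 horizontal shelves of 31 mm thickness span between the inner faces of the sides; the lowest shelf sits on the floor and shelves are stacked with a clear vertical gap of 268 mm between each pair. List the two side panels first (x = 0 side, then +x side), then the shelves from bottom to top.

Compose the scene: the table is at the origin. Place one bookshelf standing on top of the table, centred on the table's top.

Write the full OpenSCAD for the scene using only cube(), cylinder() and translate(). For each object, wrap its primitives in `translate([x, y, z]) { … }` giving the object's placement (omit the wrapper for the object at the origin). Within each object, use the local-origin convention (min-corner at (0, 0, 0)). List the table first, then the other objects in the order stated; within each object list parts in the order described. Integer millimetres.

translate([0, 0, 732]) cube([1102, 809, 41]);
translate([56, 56, 0]) cube([56, 56, 732]);
translate([990, 56, 0]) cube([56, 56, 732]);
translate([56, 697, 0]) cube([56, 56, 732]);
translate([990, 697, 0]) cube([56, 56, 732]);
translate([176, 281, 773]) {
  cube([29, 247, 1668]);
  translate([721, 0, 0]) cube([29, 247, 1668]);
  translate([29, 0, 0]) cube([692, 247, 31]);
  translate([29, 0, 299]) cube([692, 247, 31]);
  translate([29, 0, 598]) cube([692, 247, 31]);
  translate([29, 0, 897]) cube([692, 247, 31]);
  translate([29, 0, 1196]) cube([692, 247, 31]);
  translate([29, 0, 1495]) cube([692, 247, 31]);
}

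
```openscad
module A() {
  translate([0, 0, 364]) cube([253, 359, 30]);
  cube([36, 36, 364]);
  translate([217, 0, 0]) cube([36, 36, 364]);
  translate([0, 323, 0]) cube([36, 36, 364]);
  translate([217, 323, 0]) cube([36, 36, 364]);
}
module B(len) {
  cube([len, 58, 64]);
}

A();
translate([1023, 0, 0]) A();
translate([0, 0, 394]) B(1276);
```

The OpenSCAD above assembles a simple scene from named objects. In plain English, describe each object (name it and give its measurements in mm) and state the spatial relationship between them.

A is a four-legged stool. The seat is a 253×359×30 mm slab whose top surface is at z = 394 mm; four square legs, each 36×36 mm in cross-section, run from the floor (z = 0) to the underside of the seat, each flush with a corner of the seat.

B is a rectangular beam 1276 mm long (x), 58 mm deep (y), 64 mm thick (z).

The beam spans the tops of two stools placed 770 mm apart, resting at z = 394 mm.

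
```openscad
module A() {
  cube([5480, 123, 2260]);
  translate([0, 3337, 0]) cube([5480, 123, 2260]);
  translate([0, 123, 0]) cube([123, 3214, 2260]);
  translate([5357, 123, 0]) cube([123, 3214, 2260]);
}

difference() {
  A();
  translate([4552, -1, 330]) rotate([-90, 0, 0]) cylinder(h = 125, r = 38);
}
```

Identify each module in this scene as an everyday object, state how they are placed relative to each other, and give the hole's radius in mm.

A is a house frame. The house frame has a circular hole through its front wall. The hole's radius is 38 mm.

The subtracted cylinder has r = 38 mm.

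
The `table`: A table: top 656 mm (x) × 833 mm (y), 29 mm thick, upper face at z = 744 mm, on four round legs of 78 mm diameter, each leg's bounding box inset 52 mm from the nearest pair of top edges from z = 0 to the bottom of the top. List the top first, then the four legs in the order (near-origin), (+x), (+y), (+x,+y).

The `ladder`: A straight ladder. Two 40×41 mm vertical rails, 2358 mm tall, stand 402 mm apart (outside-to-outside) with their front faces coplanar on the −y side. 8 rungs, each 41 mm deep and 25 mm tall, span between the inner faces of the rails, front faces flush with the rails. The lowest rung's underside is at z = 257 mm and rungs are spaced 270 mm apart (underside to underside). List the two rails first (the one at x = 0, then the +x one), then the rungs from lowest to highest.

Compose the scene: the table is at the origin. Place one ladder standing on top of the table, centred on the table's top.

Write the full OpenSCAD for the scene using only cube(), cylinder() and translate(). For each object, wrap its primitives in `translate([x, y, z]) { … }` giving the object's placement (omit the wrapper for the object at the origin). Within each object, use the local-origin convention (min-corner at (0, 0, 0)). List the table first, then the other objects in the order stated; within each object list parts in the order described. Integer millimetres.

translate([0, 0, 715]) cube([656, 833, 29]);
translate([91, 91, 0]) cylinder(h = 715, r = 39);
translate([565, 91, 0]) cylinder(h = 715, r = 39);
translate([91, 742, 0]) cylinder(h = 715, r = 39);
translate([565, 742, 0]) cylinder(h = 715, r = 39);
translate([127, 396, 744]) {
  cube([40, 41, 2358]);
  translate([362, 0, 0]) cube([40, 41, 2358]);
  translate([40, 0, 257]) cube([322, 41, 25]);
  translate([40, 0, 527]) cube([322, 41, 25]);
  translate([40, 0, 797]) cube([322, 41, 25]);
  translate([40, 0, 1067]) cube([322, 41, 25]);
  translate([40, 0, 1337]) cube([322, 41, 25]);
  translate([40, 0, 1607]) cube([322, 41, 25]);
  translate([40, 0, 1877]) cube([322, 41, 25]);
  translate([40, 0, 2147]) cube([322, 41, 25]);
}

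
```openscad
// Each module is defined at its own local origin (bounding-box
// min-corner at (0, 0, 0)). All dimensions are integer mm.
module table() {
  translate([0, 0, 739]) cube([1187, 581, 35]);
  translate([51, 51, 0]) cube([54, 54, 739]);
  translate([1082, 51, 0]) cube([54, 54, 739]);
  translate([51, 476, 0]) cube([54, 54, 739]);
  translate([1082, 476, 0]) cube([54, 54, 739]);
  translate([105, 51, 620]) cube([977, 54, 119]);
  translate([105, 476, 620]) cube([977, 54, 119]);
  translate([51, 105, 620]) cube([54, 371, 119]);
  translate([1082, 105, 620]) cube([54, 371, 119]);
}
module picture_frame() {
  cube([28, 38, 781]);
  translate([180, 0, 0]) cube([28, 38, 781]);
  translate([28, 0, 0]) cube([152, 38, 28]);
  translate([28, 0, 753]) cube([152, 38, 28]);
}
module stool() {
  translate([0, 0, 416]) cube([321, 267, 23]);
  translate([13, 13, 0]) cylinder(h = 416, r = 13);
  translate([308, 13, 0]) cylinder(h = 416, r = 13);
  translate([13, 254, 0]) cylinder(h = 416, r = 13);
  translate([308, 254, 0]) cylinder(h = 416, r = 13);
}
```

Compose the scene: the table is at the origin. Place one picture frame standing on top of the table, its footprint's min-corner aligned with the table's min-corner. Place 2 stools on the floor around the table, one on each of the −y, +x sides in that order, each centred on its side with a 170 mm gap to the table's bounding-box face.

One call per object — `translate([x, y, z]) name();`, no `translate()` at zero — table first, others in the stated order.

table();
translate([0, 0, 774]) picture_frame();
translate([433, -437, 0]) stool();
translate([1357, 157, 0]) stool();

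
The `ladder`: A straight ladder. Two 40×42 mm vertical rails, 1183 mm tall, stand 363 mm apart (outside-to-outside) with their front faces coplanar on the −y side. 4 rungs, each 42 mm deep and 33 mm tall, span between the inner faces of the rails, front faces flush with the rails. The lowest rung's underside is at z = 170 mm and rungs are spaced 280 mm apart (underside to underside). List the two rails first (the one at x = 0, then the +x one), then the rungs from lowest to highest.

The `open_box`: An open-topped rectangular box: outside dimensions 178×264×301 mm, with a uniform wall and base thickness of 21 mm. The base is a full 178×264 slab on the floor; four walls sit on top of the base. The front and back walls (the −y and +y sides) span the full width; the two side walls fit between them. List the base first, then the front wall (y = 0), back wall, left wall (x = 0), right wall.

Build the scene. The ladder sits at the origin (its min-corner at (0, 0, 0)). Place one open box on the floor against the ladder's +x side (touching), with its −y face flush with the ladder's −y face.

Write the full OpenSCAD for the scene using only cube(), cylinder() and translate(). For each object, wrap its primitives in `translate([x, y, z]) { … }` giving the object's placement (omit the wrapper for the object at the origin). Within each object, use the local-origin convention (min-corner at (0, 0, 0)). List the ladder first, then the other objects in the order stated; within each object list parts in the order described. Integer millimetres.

cube([40, 42, 1183]);
translate([323, 0, 0]) cube([40, 42, 1183]);
translate([40, 0, 170]) cube([283, 42, 33]);
translate([40, 0, 450]) cube([283, 42, 33]);
translate([40, 0, 730]) cube([283, 42, 33]);
translate([40, 0, 1010]) cube([283, 42, 33]);
translate([363, 0, 0]) {
  cube([178, 264, 21]);
  translate([0, 0, 21]) cube([178, 21, 280]);
  translate([0, 243, 21]) cube([178, 21, 280]);
  translate([0, 21, 21]) cube([21, 222, 280]);
  translate([157, 21, 21]) cube([21, 222, 280]);
}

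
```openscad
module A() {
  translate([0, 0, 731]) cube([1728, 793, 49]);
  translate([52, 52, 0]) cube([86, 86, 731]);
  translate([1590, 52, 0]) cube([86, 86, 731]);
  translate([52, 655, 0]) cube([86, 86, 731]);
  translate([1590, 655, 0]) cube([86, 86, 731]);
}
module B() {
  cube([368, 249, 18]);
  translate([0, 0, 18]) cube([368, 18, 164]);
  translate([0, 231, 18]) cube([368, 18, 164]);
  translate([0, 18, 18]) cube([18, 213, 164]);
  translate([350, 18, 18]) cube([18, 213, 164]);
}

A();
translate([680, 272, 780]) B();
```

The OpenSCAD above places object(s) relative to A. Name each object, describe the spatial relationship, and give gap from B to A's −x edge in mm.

A is a table. B is an open box. The open box is on top of the table, centred. The gap from the open box to the table's −x edge is 680 mm.

The open box's min-x is at 680; the table's min-x is 0; gap = 680 mm.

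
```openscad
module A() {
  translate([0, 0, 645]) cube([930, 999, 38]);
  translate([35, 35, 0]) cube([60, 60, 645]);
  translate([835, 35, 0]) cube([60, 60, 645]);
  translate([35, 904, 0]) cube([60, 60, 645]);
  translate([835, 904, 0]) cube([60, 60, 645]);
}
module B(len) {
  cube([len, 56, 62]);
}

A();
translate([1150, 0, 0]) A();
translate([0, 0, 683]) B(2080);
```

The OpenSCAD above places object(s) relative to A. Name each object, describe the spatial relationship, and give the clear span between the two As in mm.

Second table starts at x = 1150; first ends at x = 930; clear span = 1150 − 930 = 220 mm.

A is a table. B is a beam. A beam spans the tops of two tables. The clear span between the two tables is 220 mm.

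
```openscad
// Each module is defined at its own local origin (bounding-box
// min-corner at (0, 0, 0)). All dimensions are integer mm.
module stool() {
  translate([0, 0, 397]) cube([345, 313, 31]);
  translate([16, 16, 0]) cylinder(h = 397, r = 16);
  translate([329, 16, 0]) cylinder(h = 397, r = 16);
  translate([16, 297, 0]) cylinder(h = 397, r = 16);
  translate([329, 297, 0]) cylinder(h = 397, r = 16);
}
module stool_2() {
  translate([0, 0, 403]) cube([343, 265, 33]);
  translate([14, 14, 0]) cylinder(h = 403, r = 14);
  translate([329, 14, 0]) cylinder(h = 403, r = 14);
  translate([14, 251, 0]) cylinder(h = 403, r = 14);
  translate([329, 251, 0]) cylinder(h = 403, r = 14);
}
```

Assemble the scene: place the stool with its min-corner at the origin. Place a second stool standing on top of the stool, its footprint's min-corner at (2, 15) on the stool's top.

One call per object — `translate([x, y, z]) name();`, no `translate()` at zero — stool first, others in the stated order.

stool();
translate([2, 15, 428]) stool_2();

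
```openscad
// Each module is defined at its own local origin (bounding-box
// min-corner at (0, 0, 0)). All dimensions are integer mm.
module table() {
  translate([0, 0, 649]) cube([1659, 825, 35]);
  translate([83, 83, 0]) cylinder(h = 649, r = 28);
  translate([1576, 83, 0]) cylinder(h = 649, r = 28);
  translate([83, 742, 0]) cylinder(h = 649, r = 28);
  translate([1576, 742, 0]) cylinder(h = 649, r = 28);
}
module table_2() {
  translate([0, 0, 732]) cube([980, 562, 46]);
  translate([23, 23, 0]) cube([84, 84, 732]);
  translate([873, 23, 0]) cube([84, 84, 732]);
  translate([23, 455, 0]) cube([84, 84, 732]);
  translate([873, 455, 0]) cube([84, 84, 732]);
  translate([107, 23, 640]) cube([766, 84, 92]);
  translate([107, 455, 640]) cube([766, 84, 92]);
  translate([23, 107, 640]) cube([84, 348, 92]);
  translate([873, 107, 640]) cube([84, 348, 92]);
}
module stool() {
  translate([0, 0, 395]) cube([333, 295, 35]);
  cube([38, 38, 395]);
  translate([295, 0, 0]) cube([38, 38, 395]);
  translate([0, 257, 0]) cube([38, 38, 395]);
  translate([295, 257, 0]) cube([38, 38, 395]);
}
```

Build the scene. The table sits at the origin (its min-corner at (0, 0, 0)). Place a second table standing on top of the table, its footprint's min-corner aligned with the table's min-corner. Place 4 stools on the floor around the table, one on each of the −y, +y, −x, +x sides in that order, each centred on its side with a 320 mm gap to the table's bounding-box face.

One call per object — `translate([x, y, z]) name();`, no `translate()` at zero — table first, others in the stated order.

table();
translate([0, 0, 684]) table_2();
translate([663, -615, 0]) stool();
translate([663, 1145, 0]) stool();
translate([-653, 265, 0]) stool();
translate([1979, 265, 0]) stool();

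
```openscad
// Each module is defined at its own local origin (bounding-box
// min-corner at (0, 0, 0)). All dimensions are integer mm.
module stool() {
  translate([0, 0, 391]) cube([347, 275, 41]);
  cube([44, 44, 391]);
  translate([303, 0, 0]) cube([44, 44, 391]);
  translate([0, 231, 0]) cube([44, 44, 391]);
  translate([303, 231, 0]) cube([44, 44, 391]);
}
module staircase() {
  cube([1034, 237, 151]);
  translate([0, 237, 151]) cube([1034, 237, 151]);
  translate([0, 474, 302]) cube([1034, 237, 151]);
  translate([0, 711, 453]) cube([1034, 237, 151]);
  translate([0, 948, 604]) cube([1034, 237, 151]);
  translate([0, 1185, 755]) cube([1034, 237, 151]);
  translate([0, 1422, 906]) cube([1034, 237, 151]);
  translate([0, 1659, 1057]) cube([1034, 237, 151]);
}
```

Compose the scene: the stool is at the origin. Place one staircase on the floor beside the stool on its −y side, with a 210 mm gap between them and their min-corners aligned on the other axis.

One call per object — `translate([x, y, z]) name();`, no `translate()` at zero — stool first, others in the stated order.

stool();
translate([0, -2106, 0]) staircase();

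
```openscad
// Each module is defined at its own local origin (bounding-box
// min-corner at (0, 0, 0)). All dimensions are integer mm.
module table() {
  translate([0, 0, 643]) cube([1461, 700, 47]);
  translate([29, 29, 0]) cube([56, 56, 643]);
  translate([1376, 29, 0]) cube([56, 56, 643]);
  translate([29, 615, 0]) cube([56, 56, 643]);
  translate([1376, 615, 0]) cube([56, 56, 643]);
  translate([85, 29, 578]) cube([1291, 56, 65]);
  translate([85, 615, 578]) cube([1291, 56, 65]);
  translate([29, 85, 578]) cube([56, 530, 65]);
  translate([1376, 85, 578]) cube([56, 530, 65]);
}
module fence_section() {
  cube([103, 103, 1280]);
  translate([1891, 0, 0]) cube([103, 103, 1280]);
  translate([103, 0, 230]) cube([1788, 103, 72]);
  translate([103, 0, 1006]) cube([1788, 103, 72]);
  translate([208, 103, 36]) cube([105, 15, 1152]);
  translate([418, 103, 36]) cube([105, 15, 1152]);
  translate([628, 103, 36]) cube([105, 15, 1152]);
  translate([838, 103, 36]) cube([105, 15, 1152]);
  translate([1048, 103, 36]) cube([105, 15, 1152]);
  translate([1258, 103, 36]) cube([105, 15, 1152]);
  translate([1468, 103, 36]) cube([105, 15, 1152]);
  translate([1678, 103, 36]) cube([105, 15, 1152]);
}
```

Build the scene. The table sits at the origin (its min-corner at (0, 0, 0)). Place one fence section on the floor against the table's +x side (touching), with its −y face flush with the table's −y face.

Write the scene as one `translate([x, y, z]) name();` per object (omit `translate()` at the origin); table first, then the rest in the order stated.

table();
translate([1461, 0, 0]) fence_section();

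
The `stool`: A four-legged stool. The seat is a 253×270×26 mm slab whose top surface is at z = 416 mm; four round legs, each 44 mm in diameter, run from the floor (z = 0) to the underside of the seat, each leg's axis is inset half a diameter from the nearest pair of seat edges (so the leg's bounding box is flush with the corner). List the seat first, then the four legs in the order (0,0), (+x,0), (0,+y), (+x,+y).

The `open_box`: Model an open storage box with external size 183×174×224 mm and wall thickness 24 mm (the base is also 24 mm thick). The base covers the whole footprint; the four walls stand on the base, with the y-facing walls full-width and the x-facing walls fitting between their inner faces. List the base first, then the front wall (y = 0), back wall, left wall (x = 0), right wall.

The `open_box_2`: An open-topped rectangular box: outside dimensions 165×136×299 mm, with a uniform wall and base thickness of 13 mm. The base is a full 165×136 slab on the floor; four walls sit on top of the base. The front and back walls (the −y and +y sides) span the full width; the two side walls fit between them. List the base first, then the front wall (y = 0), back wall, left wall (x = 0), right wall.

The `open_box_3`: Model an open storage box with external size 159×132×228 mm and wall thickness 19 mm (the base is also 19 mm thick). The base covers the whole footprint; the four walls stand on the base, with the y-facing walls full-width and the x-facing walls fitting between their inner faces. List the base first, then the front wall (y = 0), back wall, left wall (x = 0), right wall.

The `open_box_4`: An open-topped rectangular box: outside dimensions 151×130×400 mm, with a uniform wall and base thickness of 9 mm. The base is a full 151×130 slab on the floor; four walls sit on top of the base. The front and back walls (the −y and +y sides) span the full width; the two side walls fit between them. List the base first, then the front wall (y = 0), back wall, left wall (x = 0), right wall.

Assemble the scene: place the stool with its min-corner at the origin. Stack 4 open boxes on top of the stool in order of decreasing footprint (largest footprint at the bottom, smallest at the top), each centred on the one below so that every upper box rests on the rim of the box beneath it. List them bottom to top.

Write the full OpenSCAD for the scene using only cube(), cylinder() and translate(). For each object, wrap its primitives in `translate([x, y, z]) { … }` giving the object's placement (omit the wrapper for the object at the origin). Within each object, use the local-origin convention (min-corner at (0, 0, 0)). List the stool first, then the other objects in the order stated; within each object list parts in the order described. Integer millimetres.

translate([0, 0, 390]) cube([253, 270, 26]);
translate([22, 22, 0]) cylinder(h = 390, r = 22);
translate([231, 22, 0]) cylinder(h = 390, r = 22);
translate([22, 248, 0]) cylinder(h = 390, r = 22);
translate([231, 248, 0]) cylinder(h = 390, r = 22);
translate([35, 48, 416]) {
  cube([183, 174, 24]);
  translate([0, 0, 24]) cube([183, 24, 200]);
  translate([0, 150, 24]) cube([183, 24, 200]);
  translate([0, 24, 24]) cube([24, 126, 200]);
  translate([159, 24, 24]) cube([24, 126, 200]);
}
translate([44, 67, 640]) {
  cube([165, 136, 13]);
  translate([0, 0, 13]) cube([165, 13, 286]);
  translate([0, 123, 13]) cube([165, 13, 286]);
  translate([0, 13, 13]) cube([13, 110, 286]);
  translate([152, 13, 13]) cube([13, 110, 286]);
}
translate([47, 69, 939]) {
  cube([159, 132, 19]);
  translate([0, 0, 19]) cube([159, 19, 209]);
  translate([0, 113, 19]) cube([159, 19, 209]);
  translate([0, 19, 19]) cube([19, 94, 209]);
  translate([140, 19, 19]) cube([19, 94, 209]);
}
translate([51, 70, 1167]) {
  cube([151, 130, 9]);
  translate([0, 0, 9]) cube([151, 9, 391]);
  translate([0, 121, 9]) cube([151, 9, 391]);
  translate([0, 9, 9]) cube([9, 112, 391]);
  translate([142, 9, 9]) cube([9, 112, 391]);
}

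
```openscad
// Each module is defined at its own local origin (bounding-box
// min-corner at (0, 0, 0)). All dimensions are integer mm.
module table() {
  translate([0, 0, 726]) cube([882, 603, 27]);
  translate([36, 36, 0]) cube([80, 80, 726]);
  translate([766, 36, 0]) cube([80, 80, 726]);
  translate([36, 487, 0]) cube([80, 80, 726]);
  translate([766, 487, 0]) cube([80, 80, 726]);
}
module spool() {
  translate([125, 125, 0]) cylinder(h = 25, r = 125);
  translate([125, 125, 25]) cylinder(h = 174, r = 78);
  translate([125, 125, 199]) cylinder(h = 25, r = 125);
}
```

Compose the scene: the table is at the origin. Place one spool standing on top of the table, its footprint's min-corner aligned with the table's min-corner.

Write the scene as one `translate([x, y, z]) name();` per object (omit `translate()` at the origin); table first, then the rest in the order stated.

table();
translate([0, 0, 753]) spool();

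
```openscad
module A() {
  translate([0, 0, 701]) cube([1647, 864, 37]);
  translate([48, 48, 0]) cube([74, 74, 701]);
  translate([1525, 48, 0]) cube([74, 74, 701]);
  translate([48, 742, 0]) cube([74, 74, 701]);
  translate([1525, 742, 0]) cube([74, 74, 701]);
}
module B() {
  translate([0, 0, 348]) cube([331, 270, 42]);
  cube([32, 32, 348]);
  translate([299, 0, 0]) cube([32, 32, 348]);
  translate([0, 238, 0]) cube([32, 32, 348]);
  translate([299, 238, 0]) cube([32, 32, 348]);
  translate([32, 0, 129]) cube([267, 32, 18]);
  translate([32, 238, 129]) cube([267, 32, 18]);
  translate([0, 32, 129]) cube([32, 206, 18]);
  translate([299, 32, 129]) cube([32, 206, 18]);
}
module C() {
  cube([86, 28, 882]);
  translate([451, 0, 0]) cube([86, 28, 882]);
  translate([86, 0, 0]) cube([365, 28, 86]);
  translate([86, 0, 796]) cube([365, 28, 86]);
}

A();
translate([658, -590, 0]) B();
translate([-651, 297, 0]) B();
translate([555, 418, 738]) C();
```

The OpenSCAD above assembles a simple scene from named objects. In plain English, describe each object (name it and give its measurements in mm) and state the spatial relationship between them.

A is a rectangular dining table. The top is 1647×864×37 mm with its upper surface at z = 738 mm. It stands on four 74×74 mm square legs, each inset 48 mm from the nearest pair of top edges, running from the floor to the underside of the top.

B is a simple wooden stool: a rectangular seat 331 mm (x) by 270 mm (y), 42 mm thick, top face at z = 390 mm, on four square legs, each 32×32 mm in cross-section. The legs rest on z = 0, each flush with a corner of the seat. Four stretchers, 32 mm wide and 18 mm tall, connect adjacent legs with their undersides at z = 129 mm, each running between the inner faces of the legs it joins and aligned with the legs' outer faces on the other axis.

C is a picture frame with a 365×710 mm rectangular opening (x by z) and a uniform 86 mm border on every side. Frame depth is 28 mm along y. It is built from two vertical stiles running the full outside height and two horizontal rails spanning the gap between the stiles.

Two stools sit around the table at the −y, −x sides. The picture frame is on top of the table, centred.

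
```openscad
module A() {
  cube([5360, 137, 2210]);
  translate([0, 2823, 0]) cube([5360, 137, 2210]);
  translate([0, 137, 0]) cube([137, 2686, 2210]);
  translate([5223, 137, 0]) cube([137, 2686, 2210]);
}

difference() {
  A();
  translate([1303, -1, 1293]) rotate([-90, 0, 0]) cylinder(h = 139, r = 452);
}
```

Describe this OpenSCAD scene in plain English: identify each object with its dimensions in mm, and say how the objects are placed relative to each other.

A is the wall frame of a small rectangular building: four walls, each 2210 mm tall and 137 mm thick, enclosing a footprint 5360 mm (x) by 2960 mm (y) outside-to-outside, with no floor or roof. The front and back walls (the −y and +y sides) span the full width; the two side walls fit between them.

The house frame has a circular hole of radius 452 mm through its front wall, centred at (x = 1303, z = 1293).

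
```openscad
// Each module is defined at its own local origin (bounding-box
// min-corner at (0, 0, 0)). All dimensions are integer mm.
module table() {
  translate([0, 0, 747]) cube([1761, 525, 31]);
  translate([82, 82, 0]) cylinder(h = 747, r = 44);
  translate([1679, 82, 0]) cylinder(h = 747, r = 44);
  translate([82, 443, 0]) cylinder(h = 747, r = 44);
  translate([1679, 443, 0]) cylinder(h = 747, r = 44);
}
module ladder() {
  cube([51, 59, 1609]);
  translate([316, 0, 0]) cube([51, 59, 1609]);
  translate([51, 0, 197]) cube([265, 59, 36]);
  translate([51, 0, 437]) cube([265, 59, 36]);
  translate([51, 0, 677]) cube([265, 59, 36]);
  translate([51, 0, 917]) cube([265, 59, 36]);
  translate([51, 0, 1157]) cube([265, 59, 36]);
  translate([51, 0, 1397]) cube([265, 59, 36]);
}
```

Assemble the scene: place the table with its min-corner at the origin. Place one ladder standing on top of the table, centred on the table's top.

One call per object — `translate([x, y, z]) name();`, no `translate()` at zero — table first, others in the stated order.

table();
translate([697, 233, 778]) ladder();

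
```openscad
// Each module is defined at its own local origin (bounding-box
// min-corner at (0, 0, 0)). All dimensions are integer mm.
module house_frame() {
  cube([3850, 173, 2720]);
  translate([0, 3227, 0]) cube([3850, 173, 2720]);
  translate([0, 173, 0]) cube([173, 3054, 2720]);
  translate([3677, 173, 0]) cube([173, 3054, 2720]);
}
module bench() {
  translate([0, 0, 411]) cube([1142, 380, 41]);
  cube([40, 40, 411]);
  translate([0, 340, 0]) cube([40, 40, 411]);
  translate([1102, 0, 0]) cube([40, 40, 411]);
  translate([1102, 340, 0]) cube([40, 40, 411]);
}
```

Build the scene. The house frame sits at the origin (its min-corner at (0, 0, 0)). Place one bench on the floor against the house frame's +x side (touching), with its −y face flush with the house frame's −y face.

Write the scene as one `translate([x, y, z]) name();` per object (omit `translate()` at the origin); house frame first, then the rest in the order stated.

house_frame();
translate([3850, 0, 0]) bench();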